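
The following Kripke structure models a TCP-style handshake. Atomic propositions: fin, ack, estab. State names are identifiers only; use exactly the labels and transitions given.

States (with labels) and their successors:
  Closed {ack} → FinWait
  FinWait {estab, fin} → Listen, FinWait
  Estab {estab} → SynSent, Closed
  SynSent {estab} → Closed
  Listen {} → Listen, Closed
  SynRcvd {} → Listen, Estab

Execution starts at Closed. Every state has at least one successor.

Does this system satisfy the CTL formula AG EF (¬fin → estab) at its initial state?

Yes

States satisfying EF (¬fin → estab): {Closed, FinWait, Estab, SynSent, Listen, SynRcvd}.
States satisfying AG EF (¬fin → estab): {Closed, FinWait, Estab, SynSent, Listen, SynRcvd}.
Every state reachable from Closed satisfies EF (¬fin → estab).
Closed ∈ Sat(AG EF (¬fin → estab)).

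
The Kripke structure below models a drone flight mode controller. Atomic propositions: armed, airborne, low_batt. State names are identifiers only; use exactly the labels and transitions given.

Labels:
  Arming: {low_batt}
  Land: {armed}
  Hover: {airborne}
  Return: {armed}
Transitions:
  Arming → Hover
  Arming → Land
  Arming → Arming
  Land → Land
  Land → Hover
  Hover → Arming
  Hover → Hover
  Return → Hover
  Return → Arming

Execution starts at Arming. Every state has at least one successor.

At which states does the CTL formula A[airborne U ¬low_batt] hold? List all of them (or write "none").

States satisfying airborne: {Hover}.
States satisfying ¬low_batt: {Land, Hover, Return}.
States satisfying A[airborne U ¬low_batt]: {Land, Hover, Return}.

{Land, Hover, Return}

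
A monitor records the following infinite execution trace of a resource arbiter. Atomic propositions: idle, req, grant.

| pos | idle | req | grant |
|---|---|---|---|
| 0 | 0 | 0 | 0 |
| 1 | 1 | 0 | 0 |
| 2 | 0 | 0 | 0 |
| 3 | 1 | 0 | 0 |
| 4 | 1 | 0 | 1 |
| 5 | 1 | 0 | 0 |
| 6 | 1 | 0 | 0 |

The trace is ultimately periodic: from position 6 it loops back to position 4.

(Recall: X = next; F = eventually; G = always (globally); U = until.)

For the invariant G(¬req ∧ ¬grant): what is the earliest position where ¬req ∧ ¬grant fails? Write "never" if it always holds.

Check ¬req ∧ ¬grant at each position in order: 0 ✓, 1 ✓, 2 ✓, 3 ✓.
At position 4 the labels are {grant, idle}, so ¬req ∧ ¬grant is false there. This is the first violation.

4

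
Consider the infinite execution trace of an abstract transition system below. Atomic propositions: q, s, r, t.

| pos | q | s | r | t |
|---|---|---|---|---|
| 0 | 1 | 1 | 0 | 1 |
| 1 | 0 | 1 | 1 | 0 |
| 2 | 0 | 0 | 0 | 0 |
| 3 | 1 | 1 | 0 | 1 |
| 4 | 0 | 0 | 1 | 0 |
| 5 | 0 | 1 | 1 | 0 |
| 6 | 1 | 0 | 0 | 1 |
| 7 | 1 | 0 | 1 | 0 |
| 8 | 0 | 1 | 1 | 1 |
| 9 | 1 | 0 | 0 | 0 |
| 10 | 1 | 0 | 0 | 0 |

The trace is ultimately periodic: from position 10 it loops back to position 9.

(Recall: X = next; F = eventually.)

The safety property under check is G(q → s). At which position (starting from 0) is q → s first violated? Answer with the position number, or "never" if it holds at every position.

Check q → s at each position in order: 0 ✓, 1 ✓, 2 ✓, 3 ✓, 4 ✓, 5 ✓.
At position 6 the labels are {q, t}, so q → s is false there. This is the first violation.

6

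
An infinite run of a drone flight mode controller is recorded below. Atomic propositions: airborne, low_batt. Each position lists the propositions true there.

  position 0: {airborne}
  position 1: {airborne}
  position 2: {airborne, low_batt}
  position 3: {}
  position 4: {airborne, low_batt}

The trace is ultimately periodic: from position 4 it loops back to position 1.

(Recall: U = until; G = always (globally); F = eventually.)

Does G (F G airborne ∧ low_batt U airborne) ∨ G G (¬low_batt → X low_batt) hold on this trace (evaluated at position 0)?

Violated

F G airborne ∧ low_batt U airborne must hold at every position from 0 onward. It fails at position 0, so G (F G airborne ∧ low_batt U airborne) is false.
G (¬low_batt → X low_batt) must hold at every position from 0 onward. It fails at position 0, so G G (¬low_batt → X low_batt) is false.
At position 0: G (F G airborne ∧ low_batt U airborne) is false; G G (¬low_batt → X low_batt) is false; so G (F G airborne ∧ low_batt U airborne) ∨ G G (¬low_batt → X low_batt) is false.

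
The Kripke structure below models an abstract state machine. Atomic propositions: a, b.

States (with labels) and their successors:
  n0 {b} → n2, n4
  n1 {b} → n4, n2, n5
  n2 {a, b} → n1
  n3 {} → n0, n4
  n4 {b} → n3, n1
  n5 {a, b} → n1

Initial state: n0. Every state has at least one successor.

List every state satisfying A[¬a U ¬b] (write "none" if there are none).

States satisfying ¬a: {n0, n1, n3, n4}.
States satisfying ¬b: {n3}.
States satisfying A[¬a U ¬b]: {n3}.

{n3}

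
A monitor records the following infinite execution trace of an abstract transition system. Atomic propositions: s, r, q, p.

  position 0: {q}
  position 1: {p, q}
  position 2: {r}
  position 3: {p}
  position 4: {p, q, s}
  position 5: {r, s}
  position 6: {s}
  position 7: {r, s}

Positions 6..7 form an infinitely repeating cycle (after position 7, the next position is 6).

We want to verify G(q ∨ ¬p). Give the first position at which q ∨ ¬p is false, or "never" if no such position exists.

Check q ∨ ¬p at each position in order: 0 ✓, 1 ✓, 2 ✓.
At position 3 the labels are {p}, so q ∨ ¬p is false there. This is the first violation.

3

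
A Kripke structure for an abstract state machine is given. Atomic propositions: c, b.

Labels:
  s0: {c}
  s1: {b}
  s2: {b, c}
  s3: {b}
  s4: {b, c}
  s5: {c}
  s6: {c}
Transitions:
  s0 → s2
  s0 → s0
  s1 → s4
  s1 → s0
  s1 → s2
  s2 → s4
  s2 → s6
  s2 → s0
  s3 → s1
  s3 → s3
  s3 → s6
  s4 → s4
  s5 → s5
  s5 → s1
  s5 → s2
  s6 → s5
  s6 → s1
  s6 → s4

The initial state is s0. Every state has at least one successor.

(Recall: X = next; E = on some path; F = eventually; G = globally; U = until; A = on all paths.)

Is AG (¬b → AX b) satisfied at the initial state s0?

Does not hold

States satisfying ¬b → AX b: {s1, s2, s3, s4}.
States satisfying AG (¬b → AX b): {s4}.
s0 is reachable from s0 and violates ¬b → AX b, so AG fails at s0.
s0 ∉ Sat(AG (¬b → AX b)).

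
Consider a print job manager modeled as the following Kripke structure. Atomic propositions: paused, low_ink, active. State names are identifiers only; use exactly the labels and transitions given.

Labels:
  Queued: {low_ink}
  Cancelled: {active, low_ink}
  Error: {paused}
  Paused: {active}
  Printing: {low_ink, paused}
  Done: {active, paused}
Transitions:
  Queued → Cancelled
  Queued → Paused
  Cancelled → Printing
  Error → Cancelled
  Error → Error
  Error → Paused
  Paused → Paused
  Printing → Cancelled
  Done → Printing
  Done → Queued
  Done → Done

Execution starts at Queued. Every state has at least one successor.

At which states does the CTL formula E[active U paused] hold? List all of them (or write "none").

{Cancelled, Error, Printing, Done}

States satisfying active: {Cancelled, Paused, Done}.
States satisfying paused: {Error, Printing, Done}.
States satisfying E[active U paused]: {Cancelled, Error, Printing, Done}.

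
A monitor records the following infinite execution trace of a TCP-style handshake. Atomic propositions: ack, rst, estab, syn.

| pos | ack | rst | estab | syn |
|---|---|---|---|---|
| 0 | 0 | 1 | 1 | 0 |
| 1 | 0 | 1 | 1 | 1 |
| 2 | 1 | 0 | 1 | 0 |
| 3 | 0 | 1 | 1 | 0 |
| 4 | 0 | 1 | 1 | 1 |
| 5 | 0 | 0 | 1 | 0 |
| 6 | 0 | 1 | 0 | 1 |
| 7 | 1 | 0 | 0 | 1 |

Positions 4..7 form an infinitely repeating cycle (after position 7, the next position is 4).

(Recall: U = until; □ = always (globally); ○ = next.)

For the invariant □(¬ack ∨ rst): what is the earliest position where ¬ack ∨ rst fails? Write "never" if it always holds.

2

Check ¬ack ∨ rst at each position in order: 0 ✓, 1 ✓.
At position 2 the labels are {ack, estab}, so ¬ack ∨ rst is false there. This is the first violation.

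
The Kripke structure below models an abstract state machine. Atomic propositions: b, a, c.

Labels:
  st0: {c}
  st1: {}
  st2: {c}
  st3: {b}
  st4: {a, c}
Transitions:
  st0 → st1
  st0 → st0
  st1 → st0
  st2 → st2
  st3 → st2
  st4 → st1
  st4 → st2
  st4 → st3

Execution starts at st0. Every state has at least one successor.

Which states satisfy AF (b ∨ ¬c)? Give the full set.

{st1, st3}

States satisfying b ∨ ¬c: {st1, st3}.
States satisfying AF (b ∨ ¬c): {st1, st3}.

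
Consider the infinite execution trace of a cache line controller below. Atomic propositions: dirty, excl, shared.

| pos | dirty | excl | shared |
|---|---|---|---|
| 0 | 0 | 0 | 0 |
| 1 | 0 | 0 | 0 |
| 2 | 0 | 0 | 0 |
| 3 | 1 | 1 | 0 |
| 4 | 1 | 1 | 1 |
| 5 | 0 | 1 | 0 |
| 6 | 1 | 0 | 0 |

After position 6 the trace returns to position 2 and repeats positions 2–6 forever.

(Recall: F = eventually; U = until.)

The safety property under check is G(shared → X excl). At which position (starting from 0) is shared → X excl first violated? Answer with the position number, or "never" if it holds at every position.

shared → X excl holds at every position 0..6, and those are all the positions the trace ever visits, so the invariant G(shared → X excl) is never violated.

never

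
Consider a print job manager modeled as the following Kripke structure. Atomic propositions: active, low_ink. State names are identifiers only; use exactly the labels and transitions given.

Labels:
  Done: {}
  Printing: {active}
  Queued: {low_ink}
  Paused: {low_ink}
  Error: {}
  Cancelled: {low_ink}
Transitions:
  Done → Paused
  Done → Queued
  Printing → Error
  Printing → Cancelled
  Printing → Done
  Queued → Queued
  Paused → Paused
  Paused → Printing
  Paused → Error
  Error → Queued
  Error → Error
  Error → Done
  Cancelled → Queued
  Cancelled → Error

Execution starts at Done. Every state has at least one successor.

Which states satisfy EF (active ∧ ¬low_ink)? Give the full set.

States satisfying active ∧ ¬low_ink: {Printing}.
States satisfying EF (active ∧ ¬low_ink): {Done, Printing, Paused, Error, Cancelled}.

{Done, Printing, Paused, Error, Cancelled}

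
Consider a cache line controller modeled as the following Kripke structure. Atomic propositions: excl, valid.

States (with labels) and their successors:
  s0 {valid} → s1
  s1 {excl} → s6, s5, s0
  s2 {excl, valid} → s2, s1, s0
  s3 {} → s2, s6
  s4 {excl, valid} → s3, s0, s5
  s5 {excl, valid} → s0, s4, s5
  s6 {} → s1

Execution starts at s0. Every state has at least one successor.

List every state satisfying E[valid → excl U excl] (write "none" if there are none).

States satisfying valid → excl: {s1, s2, s3, s4, s5, s6}.
States satisfying excl: {s1, s2, s4, s5}.
States satisfying E[valid → excl U excl]: {s1, s2, s3, s4, s5, s6}.

{s1, s2, s3, s4, s5, s6}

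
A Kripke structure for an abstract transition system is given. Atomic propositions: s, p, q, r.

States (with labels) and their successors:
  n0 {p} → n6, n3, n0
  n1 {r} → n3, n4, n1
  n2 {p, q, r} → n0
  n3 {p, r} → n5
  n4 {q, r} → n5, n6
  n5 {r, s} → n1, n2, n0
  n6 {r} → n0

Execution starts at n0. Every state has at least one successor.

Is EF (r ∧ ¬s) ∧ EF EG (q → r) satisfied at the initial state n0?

Satisfied

States satisfying r ∧ ¬s: {n1, n2, n3, n4, n6}.
States satisfying EF (r ∧ ¬s): {n0, n1, n2, n3, n4, n5, n6}.
States satisfying EG (q → r): {n0, n1, n2, n3, n4, n5, n6}.
States satisfying EF EG (q → r): {n0, n1, n2, n3, n4, n5, n6}.
States satisfying EF (r ∧ ¬s) ∧ EF EG (q → r): {n0, n1, n2, n3, n4, n5, n6}.
n0 ∈ Sat(EF (r ∧ ¬s) ∧ EF EG (q → r)).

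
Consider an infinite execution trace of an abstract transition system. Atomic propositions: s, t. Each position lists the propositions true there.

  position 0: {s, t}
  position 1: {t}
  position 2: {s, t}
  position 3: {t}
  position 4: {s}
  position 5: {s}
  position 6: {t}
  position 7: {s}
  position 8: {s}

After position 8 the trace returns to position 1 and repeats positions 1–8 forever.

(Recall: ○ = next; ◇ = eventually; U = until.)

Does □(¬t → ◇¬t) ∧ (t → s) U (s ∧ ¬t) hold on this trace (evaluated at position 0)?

Does not hold

¬t → ◇¬t holds at every position 0..8, and those are all positions ever visited, so □(¬t → ◇¬t) holds.
Positions where ¬t holds: 4, 5, 7, 8.
Check ◇¬t at each: 4→ok, 5→ok, 7→ok, 8→ok.
Walking from position 0: at position 1, s ∧ ¬t has not yet held and t → s fails, so (t → s) U (s ∧ ¬t) is false.
At position 0: □(¬t → ◇¬t) is true; (t → s) U (s ∧ ¬t) is false; so □(¬t → ◇¬t) ∧ (t → s) U (s ∧ ¬t) is false.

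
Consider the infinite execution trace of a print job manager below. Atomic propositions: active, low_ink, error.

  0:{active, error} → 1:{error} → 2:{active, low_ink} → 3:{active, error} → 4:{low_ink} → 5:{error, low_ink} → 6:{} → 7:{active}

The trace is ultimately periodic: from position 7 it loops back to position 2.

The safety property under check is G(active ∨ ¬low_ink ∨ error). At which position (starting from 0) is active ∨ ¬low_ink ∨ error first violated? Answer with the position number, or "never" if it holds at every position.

Check active ∨ ¬low_ink ∨ error at each position in order: 0 ✓, 1 ✓, 2 ✓, 3 ✓.
At position 4 the labels are {low_ink}, so active ∨ ¬low_ink ∨ error is false there. This is the first violation.

4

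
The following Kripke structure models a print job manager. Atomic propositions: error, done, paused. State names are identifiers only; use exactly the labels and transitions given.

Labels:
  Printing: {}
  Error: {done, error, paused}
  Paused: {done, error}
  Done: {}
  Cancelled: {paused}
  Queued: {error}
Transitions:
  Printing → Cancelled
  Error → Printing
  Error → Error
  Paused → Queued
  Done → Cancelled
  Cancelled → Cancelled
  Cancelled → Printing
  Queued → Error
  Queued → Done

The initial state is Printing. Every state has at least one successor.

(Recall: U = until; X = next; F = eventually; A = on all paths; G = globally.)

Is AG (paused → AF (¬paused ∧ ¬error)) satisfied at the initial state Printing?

Violated

States satisfying paused → AF (¬paused ∧ ¬error): {Printing, Paused, Done, Queued}.
States satisfying AG (paused → AF (¬paused ∧ ¬error)): ∅.
Cancelled is reachable from Printing and violates paused → AF (¬paused ∧ ¬error), so AG fails at Printing.
Printing ∉ Sat(AG (paused → AF (¬paused ∧ ¬error))).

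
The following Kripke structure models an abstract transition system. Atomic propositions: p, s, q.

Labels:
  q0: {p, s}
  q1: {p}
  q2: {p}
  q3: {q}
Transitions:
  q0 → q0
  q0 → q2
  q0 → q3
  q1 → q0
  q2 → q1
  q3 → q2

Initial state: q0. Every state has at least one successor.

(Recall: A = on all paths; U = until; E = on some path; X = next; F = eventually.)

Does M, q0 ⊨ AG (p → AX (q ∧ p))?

No

States satisfying p → AX (q ∧ p): {q3}.
States satisfying AG (p → AX (q ∧ p)): ∅.
q0 is reachable from q0 and violates p → AX (q ∧ p), so AG fails at q0.
q0 ∉ Sat(AG (p → AX (q ∧ p))).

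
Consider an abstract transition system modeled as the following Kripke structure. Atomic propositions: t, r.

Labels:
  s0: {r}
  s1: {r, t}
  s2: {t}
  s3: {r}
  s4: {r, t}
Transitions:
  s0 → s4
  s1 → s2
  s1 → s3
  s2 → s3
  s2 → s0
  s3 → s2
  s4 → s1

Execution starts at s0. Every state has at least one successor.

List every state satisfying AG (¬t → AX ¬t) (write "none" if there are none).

none

States satisfying ¬t → AX ¬t: {s1, s2, s4}.
States satisfying AG (¬t → AX ¬t): ∅.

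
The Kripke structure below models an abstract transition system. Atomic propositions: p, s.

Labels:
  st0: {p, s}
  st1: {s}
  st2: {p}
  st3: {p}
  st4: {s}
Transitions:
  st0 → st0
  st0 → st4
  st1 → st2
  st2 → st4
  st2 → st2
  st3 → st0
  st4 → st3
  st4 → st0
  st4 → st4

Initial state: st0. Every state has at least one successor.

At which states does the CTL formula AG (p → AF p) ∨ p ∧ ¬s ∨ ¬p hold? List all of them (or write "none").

{st0, st1, st2, st3, st4}

States satisfying p → AF p: {st0, st1, st2, st3, st4}.
States satisfying AG (p → AF p): {st0, st1, st2, st3, st4}.
States satisfying ¬s: {st2, st3}.
States satisfying p ∧ ¬s: {st2, st3}.
States satisfying ¬p: {st1, st4}.
States satisfying p ∧ ¬s ∨ ¬p: {st1, st2, st3, st4}.
States satisfying AG (p → AF p) ∨ p ∧ ¬s ∨ ¬p: {st0, st1, st2, st3, st4}.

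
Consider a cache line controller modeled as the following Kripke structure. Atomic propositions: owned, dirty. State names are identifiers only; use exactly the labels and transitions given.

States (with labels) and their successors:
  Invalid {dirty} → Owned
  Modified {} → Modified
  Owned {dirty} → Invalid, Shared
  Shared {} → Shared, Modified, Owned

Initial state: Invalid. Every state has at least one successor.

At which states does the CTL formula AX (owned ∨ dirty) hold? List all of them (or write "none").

{Invalid}

States satisfying owned ∨ dirty: {Invalid, Owned}.
States satisfying AX (owned ∨ dirty): {Invalid}.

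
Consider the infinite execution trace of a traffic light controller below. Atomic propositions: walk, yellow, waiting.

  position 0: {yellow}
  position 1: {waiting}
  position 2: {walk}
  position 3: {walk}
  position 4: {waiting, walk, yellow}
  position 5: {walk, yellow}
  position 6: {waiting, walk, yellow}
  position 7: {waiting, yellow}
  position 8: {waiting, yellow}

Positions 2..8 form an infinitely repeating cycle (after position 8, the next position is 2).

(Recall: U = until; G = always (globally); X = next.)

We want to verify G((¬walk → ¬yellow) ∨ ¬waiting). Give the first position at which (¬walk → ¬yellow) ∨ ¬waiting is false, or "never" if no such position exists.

Check (¬walk → ¬yellow) ∨ ¬waiting at each position in order: 0 ✓, 1 ✓, 2 ✓, 3 ✓, 4 ✓, 5 ✓, 6 ✓.
At position 7 the labels are {waiting, yellow}, so (¬walk → ¬yellow) ∨ ¬waiting is false there. This is the first violation.

7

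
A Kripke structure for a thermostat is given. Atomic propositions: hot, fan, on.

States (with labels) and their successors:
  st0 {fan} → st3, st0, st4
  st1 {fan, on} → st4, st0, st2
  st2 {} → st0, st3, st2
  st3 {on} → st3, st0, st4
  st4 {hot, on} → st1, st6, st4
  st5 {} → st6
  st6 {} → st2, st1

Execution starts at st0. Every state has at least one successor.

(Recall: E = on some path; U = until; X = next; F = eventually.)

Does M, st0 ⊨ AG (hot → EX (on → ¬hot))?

Holds

States satisfying hot → EX (on → ¬hot): {st0, st1, st2, st3, st4, st5, st6}.
States satisfying AG (hot → EX (on → ¬hot)): {st0, st1, st2, st3, st4, st5, st6}.
Every state reachable from st0 satisfies hot → EX (on → ¬hot).
st0 ∈ Sat(AG (hot → EX (on → ¬hot))).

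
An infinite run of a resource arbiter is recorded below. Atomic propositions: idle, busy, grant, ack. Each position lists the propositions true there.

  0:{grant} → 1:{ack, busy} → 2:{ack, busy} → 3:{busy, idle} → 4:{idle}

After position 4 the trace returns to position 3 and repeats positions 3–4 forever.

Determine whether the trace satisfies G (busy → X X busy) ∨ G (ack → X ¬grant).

Yes

busy → X X busy must hold at every position from 0 onward. It fails at position 2, so G (busy → X X busy) is false.
Positions where busy holds: 1, 2, 3.
Check X X busy at each: 1→ok, 2→fails, 3→ok.
ack → X ¬grant holds at every position 0..4, and those are all positions ever visited, so G (ack → X ¬grant) holds.
Positions where ack holds: 1, 2.
Check X ¬grant at each: 1→ok, 2→ok.
At position 0: G (busy → X X busy) is false; G (ack → X ¬grant) is true; so G (busy → X X busy) ∨ G (ack → X ¬grant) is true.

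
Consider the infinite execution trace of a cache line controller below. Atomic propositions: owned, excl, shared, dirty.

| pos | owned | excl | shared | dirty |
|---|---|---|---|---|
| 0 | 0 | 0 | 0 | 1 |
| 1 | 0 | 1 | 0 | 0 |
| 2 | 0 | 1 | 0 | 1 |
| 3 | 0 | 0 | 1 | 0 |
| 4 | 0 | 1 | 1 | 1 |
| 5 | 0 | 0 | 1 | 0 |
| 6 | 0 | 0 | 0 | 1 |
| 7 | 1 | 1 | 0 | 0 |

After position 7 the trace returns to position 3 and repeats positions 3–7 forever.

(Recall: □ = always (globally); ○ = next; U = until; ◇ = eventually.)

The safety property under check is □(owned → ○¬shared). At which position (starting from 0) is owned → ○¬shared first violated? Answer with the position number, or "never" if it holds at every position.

Check owned → ○¬shared at each position in order: 0 ✓, 1 ✓, 2 ✓, 3 ✓, 4 ✓, 5 ✓, 6 ✓.
At position 7 the labels are {excl, owned} and the next position 3 has {shared}, so owned → ○¬shared is false there. This is the first violation.

7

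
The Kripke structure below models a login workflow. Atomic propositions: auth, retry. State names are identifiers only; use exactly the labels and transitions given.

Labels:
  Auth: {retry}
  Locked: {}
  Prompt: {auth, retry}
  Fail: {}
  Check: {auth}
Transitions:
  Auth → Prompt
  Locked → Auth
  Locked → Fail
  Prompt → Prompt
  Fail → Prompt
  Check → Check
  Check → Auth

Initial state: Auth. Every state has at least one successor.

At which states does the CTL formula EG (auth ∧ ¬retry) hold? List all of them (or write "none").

{Check}

States satisfying auth ∧ ¬retry: {Check}.
States satisfying EG (auth ∧ ¬retry): {Check}.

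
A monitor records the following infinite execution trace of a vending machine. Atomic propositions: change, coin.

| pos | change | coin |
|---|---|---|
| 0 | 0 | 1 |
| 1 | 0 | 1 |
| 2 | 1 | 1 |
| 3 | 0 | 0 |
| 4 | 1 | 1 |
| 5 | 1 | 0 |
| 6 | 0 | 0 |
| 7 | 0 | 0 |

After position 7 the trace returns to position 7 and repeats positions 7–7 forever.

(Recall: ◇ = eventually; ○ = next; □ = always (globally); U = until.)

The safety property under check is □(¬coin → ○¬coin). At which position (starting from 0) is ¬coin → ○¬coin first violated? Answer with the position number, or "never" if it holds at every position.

Check ¬coin → ○¬coin at each position in order: 0 ✓, 1 ✓, 2 ✓.
At position 3 the labels are {} and the next position 4 has {change, coin}, so ¬coin → ○¬coin is false there. This is the first violation.

3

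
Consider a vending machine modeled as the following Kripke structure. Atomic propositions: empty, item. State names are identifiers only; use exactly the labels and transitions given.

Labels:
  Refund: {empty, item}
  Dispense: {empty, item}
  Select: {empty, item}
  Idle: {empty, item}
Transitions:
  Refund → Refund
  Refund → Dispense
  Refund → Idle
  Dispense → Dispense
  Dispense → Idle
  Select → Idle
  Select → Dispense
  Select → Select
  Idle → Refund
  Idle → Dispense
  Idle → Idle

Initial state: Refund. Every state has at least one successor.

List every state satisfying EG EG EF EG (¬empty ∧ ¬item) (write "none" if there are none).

States satisfying EG EF EG (¬empty ∧ ¬item): ∅.
States satisfying EG EG EF EG (¬empty ∧ ¬item): ∅.

none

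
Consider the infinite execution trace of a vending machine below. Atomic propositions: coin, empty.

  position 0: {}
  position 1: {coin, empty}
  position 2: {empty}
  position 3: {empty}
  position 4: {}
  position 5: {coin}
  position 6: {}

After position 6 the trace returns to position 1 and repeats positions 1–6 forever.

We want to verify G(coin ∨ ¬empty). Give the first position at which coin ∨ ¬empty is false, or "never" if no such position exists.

Check coin ∨ ¬empty at each position in order: 0 ✓, 1 ✓.
At position 2 the labels are {empty}, so coin ∨ ¬empty is false there. This is the first violation.

2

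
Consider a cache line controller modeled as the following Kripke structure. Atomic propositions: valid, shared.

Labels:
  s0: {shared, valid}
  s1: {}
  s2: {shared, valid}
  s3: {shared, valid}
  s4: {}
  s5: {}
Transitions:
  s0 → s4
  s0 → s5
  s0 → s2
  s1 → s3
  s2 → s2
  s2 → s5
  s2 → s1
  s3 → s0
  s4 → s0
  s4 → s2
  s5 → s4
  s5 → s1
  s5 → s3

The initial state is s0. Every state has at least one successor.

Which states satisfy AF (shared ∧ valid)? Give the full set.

States satisfying shared ∧ valid: {s0, s2, s3}.
States satisfying AF (shared ∧ valid): {s0, s1, s2, s3, s4, s5}.

{s0, s1, s2, s3, s4, s5}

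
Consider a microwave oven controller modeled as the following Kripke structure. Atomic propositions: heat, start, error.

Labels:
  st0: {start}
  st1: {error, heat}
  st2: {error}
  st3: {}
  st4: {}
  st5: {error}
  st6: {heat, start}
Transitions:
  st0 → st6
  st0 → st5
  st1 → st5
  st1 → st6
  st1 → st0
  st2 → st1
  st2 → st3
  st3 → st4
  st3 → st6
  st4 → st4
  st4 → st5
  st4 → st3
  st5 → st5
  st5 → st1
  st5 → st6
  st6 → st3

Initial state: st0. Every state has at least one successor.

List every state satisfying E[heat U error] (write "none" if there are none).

States satisfying heat: {st1, st6}.
States satisfying error: {st1, st2, st5}.
States satisfying E[heat U error]: {st1, st2, st5}.

{st1, st2, st5}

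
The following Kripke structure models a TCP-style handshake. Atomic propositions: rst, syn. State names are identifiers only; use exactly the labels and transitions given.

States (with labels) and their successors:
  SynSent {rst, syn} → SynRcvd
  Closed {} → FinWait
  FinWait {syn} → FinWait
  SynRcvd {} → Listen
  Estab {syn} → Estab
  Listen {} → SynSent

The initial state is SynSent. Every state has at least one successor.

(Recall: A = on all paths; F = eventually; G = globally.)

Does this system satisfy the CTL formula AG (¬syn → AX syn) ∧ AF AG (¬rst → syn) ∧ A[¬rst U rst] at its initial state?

States satisfying ¬syn → AX syn: {SynSent, Closed, FinWait, Estab, Listen}.
States satisfying AG (¬syn → AX syn): {Closed, FinWait, Estab}.
States satisfying AG (¬rst → syn): {FinWait, Estab}.
States satisfying AF AG (¬rst → syn): {Closed, FinWait, Estab}.
States satisfying AG (¬syn → AX syn) ∧ AF AG (¬rst → syn): {Closed, FinWait, Estab}.
States satisfying ¬rst: {Closed, FinWait, SynRcvd, Estab, Listen}.
States satisfying rst: {SynSent}.
States satisfying A[¬rst U rst]: {SynSent, SynRcvd, Listen}.
States satisfying AG (¬syn → AX syn) ∧ AF AG (¬rst → syn) ∧ A[¬rst U rst]: ∅.
SynSent ∉ Sat(AG (¬syn → AX syn) ∧ AF AG (¬rst → syn) ∧ A[¬rst U rst]).

No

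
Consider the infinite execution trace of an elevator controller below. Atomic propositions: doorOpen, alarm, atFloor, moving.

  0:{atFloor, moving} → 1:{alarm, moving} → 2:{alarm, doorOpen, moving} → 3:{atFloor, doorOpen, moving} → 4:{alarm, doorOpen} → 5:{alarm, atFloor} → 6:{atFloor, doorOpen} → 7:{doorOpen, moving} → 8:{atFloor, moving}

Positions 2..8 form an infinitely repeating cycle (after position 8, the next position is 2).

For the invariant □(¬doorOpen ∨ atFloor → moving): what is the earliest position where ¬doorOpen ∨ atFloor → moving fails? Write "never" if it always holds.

5

Check ¬doorOpen ∨ atFloor → moving at each position in order: 0 ✓, 1 ✓, 2 ✓, 3 ✓, 4 ✓.
At position 5 the labels are {alarm, atFloor}, so ¬doorOpen ∨ atFloor → moving is false there. This is the first violation.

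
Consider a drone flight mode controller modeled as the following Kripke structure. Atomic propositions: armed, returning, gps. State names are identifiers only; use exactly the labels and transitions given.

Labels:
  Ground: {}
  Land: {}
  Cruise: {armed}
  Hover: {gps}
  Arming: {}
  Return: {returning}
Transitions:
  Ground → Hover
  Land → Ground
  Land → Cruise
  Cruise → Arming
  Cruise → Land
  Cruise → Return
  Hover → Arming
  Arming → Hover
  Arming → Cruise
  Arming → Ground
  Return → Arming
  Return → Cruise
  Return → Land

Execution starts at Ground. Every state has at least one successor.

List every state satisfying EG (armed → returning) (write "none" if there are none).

States satisfying armed → returning: {Ground, Land, Hover, Arming, Return}.
States satisfying EG (armed → returning): {Ground, Land, Hover, Arming, Return}.

{Ground, Land, Hover, Arming, Return}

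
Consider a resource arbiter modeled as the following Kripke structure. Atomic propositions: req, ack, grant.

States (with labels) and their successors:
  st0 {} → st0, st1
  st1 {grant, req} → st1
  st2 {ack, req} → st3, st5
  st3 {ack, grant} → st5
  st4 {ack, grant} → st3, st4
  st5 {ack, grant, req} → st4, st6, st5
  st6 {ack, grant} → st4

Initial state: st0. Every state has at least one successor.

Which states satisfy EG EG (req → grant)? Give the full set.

{st0, st1, st3, st4, st5, st6}

States satisfying EG (req → grant): {st0, st1, st3, st4, st5, st6}.
States satisfying EG EG (req → grant): {st0, st1, st3, st4, st5, st6}.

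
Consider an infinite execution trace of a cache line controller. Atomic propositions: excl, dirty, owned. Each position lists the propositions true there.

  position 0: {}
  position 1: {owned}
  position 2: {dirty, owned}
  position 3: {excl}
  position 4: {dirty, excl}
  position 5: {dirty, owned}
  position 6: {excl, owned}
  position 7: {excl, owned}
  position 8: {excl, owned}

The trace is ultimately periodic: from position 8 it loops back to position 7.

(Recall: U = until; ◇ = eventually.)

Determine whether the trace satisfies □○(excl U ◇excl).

Yes

○(excl U ◇excl) holds at every position 0..8, and those are all positions ever visited, so □○(excl U ◇excl) holds.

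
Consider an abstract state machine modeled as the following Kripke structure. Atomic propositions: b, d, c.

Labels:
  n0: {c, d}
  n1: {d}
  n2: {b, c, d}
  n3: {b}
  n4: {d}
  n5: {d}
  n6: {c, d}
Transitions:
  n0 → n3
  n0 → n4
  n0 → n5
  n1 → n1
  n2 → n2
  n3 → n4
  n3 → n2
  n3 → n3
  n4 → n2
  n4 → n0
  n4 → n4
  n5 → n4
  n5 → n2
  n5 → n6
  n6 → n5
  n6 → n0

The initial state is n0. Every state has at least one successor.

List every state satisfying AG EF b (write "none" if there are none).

States satisfying EF b: {n0, n2, n3, n4, n5, n6}.
States satisfying AG EF b: {n0, n2, n3, n4, n5, n6}.

{n0, n2, n3, n4, n5, n6}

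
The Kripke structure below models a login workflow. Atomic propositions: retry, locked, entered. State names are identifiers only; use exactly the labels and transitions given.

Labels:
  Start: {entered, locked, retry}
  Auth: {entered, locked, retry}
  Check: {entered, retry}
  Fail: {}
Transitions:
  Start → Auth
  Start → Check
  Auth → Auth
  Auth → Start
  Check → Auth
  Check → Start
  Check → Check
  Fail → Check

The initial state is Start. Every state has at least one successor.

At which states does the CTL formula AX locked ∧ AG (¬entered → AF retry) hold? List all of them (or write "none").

States satisfying locked: {Start, Auth}.
States satisfying AX locked: {Auth}.
States satisfying ¬entered → AF retry: {Start, Auth, Check, Fail}.
States satisfying AG (¬entered → AF retry): {Start, Auth, Check, Fail}.
States satisfying AX locked ∧ AG (¬entered → AF retry): {Auth}.

{Auth}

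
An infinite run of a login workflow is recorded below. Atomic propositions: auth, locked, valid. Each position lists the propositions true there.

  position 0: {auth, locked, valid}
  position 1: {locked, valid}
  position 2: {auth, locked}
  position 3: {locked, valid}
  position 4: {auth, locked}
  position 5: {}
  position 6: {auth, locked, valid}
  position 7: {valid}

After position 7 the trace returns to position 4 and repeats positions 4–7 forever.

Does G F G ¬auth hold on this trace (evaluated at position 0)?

Does not hold

F G ¬auth must hold at every position from 0 onward. It fails at position 0, so G F G ¬auth is false.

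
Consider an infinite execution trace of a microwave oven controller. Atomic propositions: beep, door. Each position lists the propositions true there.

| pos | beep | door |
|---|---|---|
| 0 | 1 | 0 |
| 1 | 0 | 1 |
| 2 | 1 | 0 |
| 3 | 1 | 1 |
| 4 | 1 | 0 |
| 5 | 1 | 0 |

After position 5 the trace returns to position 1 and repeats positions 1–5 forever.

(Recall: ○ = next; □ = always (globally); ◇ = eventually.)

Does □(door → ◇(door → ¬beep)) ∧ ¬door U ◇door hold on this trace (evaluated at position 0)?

Yes

door → ◇(door → ¬beep) holds at every position 0..5, and those are all positions ever visited, so □(door → ◇(door → ¬beep)) holds.
Positions where door holds: 1, 3.
Check ◇(door → ¬beep) at each: 1→ok, 3→ok.
Walking from position 0: ◇door first holds at position 0, and ¬door holds at every earlier position along the way, so ¬door U ◇door holds.
At position 0: □(door → ◇(door → ¬beep)) is true; ¬door U ◇door is true; so □(door → ◇(door → ¬beep)) ∧ ¬door U ◇door is true.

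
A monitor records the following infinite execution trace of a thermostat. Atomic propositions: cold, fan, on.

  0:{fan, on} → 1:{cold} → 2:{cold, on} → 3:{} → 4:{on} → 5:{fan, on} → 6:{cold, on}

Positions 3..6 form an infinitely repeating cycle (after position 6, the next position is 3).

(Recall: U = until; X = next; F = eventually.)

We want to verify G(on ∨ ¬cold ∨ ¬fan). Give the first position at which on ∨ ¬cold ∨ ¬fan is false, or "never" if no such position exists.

on ∨ ¬cold ∨ ¬fan holds at every position 0..6, and those are all the positions the trace ever visits, so the invariant G(on ∨ ¬cold ∨ ¬fan) is never violated.

never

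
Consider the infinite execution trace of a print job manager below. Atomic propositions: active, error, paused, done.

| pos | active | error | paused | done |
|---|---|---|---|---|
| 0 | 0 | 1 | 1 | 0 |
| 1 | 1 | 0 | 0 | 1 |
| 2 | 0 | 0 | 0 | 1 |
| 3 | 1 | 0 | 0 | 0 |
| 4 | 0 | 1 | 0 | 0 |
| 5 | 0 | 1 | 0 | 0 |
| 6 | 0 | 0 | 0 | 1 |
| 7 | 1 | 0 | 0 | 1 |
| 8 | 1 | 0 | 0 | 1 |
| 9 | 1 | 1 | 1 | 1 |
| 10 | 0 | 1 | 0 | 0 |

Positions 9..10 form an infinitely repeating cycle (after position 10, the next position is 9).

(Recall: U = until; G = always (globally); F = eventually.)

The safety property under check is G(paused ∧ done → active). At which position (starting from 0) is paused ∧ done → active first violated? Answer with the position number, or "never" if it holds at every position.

never

paused ∧ done → active holds at every position 0..10, and those are all the positions the trace ever visits, so the invariant G(paused ∧ done → active) is never violated.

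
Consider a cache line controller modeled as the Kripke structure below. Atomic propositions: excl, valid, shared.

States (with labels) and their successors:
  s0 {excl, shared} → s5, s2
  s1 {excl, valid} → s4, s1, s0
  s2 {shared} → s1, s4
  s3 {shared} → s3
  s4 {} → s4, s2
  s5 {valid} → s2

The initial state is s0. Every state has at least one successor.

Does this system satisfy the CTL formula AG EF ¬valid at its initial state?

Holds

States satisfying EF ¬valid: {s0, s1, s2, s3, s4, s5}.
States satisfying AG EF ¬valid: {s0, s1, s2, s3, s4, s5}.
Every state reachable from s0 satisfies EF ¬valid.
s0 ∈ Sat(AG EF ¬valid).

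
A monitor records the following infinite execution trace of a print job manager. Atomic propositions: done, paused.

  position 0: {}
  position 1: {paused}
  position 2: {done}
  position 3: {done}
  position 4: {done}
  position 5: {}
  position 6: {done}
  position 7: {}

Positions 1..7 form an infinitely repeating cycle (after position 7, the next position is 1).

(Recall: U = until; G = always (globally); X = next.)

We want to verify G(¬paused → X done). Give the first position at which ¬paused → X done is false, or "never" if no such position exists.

At position 0 the labels are {} and the next position 1 has {paused}, so ¬paused → X done is false there. This is the first violation.

0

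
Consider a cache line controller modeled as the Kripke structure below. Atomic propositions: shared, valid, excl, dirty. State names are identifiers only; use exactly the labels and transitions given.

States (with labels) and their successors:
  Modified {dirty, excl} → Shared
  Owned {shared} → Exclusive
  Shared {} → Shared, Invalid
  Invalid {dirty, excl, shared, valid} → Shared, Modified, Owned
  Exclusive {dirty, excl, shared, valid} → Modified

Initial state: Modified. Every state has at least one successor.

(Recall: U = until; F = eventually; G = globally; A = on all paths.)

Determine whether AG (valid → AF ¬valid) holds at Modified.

Satisfied

States satisfying valid → AF ¬valid: {Modified, Owned, Shared, Invalid, Exclusive}.
States satisfying AG (valid → AF ¬valid): {Modified, Owned, Shared, Invalid, Exclusive}.
Every state reachable from Modified satisfies valid → AF ¬valid.
Modified ∈ Sat(AG (valid → AF ¬valid)).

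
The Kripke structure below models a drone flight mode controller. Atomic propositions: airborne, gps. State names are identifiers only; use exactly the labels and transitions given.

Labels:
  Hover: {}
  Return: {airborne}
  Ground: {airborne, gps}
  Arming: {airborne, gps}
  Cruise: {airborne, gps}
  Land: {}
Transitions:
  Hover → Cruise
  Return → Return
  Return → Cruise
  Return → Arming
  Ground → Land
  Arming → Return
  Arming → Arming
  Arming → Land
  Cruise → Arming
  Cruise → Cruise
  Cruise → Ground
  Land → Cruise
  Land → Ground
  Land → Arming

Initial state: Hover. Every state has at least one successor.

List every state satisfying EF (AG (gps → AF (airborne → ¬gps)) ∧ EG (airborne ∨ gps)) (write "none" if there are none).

States satisfying EF (AG (gps → AF (airborne → ¬gps)) ∧ EG (airborne ∨ gps)): ∅.

none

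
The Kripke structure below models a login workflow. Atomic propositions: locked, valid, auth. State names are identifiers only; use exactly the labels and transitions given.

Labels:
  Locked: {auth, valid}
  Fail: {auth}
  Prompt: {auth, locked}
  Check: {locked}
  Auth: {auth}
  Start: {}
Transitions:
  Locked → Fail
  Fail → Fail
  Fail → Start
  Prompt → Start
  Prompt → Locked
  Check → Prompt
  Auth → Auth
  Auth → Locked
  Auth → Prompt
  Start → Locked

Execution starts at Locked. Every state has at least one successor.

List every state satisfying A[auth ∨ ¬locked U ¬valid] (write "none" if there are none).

{Locked, Fail, Prompt, Check, Auth, Start}

States satisfying auth ∨ ¬locked: {Locked, Fail, Prompt, Auth, Start}.
States satisfying ¬valid: {Fail, Prompt, Check, Auth, Start}.
States satisfying A[auth ∨ ¬locked U ¬valid]: {Locked, Fail, Prompt, Check, Auth, Start}.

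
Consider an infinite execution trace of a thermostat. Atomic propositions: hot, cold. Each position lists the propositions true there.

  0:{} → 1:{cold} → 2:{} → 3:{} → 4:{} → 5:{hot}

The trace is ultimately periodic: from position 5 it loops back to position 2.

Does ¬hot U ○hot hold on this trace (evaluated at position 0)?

Walking from position 0: ○hot first holds at position 4, and ¬hot holds at every earlier position along the way, so ¬hot U ○hot holds.

Yes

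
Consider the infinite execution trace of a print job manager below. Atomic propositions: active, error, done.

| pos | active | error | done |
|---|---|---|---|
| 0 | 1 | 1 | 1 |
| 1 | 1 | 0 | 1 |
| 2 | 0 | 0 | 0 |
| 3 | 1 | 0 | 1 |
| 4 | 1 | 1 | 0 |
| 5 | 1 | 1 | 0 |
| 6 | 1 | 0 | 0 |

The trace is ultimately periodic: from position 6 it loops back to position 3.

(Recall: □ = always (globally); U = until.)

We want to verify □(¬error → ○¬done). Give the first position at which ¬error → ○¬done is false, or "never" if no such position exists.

Check ¬error → ○¬done at each position in order: 0 ✓, 1 ✓.
At position 2 the labels are {} and the next position 3 has {active, done}, so ¬error → ○¬done is false there. This is the first violation.

2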